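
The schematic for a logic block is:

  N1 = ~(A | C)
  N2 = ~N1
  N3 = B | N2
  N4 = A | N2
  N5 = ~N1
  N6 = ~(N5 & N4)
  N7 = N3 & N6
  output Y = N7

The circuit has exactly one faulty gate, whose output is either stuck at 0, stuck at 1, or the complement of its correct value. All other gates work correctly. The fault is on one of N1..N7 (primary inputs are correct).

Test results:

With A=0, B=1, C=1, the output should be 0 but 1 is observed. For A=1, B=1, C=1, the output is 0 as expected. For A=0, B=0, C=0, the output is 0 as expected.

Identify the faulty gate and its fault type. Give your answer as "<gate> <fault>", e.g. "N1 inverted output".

N2 stuck-at-0

Fault-free values for test 1 (A=0, B=1, C=1): N1=0, N2=1, N3=1, N4=1, N5=1, N6=0, N7=0, giving Y=0. Observed 1.
Test 1: faults giving observed 1 are {N1 stuck-at-1, N1 inverted output, N2 stuck-at-0, N2 inverted output, N4 stuck-at-0, N4 inverted output, N5 stuck-at-0, N5 inverted output, N6 stuck-at-1, N6 inverted output, N7 stuck-at-1, N7 inverted output}.
Test 2 (A=1, B=1, C=1): fault-free N1=0, N2=1, N3=1, N4=1, N5=1, N6=0, N7=0 → 0; observed 0. Eliminates N1 stuck-at-1, N1 inverted output, N4 stuck-at-0, N4 inverted output, N5 stuck-at-0, N5 inverted output, N6 stuck-at-1, N6 inverted output, N7 stuck-at-1, N7 inverted output.
Test 3 (A=0, B=0, C=0): fault-free N1=1, N2=0, N3=0, N4=0, N5=0, N6=1, N7=0 → 0; observed 0. Eliminates N2 inverted output.
Only N2 stuck-at-0 is consistent with every test.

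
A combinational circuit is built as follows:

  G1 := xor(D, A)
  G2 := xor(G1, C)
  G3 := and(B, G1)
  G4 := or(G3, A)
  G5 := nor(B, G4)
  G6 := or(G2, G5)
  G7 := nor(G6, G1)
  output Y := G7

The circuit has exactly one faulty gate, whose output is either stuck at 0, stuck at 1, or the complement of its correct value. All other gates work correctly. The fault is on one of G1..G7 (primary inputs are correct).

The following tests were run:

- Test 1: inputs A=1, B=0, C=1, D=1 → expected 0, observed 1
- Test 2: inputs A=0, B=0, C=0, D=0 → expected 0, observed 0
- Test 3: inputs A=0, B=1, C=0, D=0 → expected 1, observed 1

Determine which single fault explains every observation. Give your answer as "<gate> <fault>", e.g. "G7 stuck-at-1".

Fault-free values for test 1 (A=1, B=0, C=1, D=1): G1=0, G2=1, G3=0, G4=1, G5=0, G6=1, G7=0, giving Y=0. Observed 1.
Test 1: faults giving observed 1 are {G2 stuck-at-0, G2 inverted output, G6 stuck-at-0, G6 inverted output, G7 stuck-at-1, G7 inverted output}.
Test 2 (A=0, B=0, C=0, D=0): fault-free G1=0, G2=0, G3=0, G4=0, G5=1, G6=1, G7=0 → 0; observed 0. Eliminates G6 stuck-at-0, G6 inverted output, G7 stuck-at-1, G7 inverted output.
Test 3 (A=0, B=1, C=0, D=0): fault-free G1=0, G2=0, G3=0, G4=0, G5=0, G6=0, G7=1 → 1; observed 1. Eliminates G2 inverted output.
Only G2 stuck-at-0 is consistent with every test.

G2 stuck-at-0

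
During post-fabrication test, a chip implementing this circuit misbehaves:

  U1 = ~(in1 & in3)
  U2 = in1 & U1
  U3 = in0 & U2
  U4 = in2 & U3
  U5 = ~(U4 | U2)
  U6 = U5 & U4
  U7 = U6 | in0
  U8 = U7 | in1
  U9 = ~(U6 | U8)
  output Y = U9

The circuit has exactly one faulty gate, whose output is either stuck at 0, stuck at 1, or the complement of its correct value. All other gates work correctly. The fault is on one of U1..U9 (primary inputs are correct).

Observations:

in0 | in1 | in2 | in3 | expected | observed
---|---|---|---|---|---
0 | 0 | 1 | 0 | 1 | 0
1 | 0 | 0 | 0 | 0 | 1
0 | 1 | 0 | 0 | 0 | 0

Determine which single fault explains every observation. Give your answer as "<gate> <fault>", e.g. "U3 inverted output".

Fault-free values for test 1 (in0=0, in1=0, in2=1, in3=0): U1=1, U2=0, U3=0, U4=0, U5=1, U6=0, U7=0, U8=0, U9=1, giving Y=1. Observed 0.
Test 1: faults giving observed 0 are {U6 stuck-at-1, U6 inverted output, U7 stuck-at-1, U7 inverted output, U8 stuck-at-1, U8 inverted output, U9 stuck-at-0, U9 inverted output}.
Test 2 (in0=1, in1=0, in2=0, in3=0): fault-free U1=1, U2=0, U3=0, U4=0, U5=1, U6=0, U7=1, U8=1, U9=0 → 0; observed 1. Eliminates U6 stuck-at-1, U6 inverted output, U7 stuck-at-1, U8 stuck-at-1, U9 stuck-at-0.
Test 3 (in0=0, in1=1, in2=0, in3=0): fault-free U1=1, U2=1, U3=0, U4=0, U5=0, U6=0, U7=0, U8=1, U9=0 → 0; observed 0. Eliminates U8 inverted output, U9 inverted output.
Only U7 inverted output is consistent with every test.

U7 inverted output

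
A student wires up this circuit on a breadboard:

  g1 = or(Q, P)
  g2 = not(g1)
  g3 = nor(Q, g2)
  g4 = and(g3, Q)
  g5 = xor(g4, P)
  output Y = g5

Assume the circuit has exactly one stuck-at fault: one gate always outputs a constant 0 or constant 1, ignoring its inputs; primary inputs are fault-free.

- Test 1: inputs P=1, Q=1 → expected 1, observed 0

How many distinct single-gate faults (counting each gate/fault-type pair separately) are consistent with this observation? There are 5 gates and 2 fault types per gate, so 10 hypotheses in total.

Fault-free: g1=1, g2=0, g3=0, g4=0, g5=1 → 1. Observed 0.
  g1 stuck-at-0: output 1 ✗
  g1 stuck-at-1: output 1 ✗
  g2 stuck-at-0: output 1 ✗
  g2 stuck-at-1: output 1 ✗
  g3 stuck-at-0: output 1 ✗
  g3 stuck-at-1: output 0 ✓
  g4 stuck-at-0: output 1 ✗
  g4 stuck-at-1: output 0 ✓
  g5 stuck-at-0: output 0 ✓
  g5 stuck-at-1: output 1 ✗
Consistent faults: {g3 stuck-at-1, g4 stuck-at-1, g5 stuck-at-0} — 3 in all.

3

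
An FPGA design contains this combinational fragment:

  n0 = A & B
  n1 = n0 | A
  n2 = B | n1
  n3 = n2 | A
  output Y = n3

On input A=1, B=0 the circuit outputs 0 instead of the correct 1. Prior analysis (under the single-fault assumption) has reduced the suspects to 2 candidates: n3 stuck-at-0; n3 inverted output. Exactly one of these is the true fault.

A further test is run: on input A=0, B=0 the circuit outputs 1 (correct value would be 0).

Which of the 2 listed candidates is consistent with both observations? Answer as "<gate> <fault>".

n3 inverted output

Evaluate each candidate on input A=0, B=0:
  n3 stuck-at-0: n0=0, n1=0, n2=0, n3=0 [stuck-at-0] → 0 — eliminated
  n3 inverted output: n0=0, n1=0, n2=0, n3=1 [inverted output] → 1 — matches
Only n3 inverted output reproduces the observed 1.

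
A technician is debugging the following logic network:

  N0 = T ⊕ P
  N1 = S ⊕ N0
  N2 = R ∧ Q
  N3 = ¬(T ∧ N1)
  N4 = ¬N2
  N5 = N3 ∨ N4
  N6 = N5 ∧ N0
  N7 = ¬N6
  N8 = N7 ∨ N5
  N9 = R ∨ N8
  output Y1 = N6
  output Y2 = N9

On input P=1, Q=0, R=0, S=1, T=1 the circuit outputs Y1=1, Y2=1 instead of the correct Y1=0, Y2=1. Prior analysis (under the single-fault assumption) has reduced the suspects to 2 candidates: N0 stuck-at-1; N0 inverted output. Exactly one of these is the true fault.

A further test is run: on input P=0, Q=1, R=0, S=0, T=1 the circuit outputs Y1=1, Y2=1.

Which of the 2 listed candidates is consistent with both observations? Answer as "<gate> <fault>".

Evaluate each candidate on input P=0, Q=1, R=0, S=0, T=1:
  N0 stuck-at-1: N0=1 [stuck-at-1], N1=1, N2=0, N3=0, N4=1, N5=1, N6=1, N7=0, N8=1, N9=1 → Y1=1, Y2=1 — matches
  N0 inverted output: N0=0 [inverted output], N1=0, N2=0, N3=1, N4=1, N5=1, N6=0, N7=1, N8=1, N9=1 → Y1=0, Y2=1 — eliminated
Only N0 stuck-at-1 reproduces the observed Y1=1, Y2=1.

N0 stuck-at-1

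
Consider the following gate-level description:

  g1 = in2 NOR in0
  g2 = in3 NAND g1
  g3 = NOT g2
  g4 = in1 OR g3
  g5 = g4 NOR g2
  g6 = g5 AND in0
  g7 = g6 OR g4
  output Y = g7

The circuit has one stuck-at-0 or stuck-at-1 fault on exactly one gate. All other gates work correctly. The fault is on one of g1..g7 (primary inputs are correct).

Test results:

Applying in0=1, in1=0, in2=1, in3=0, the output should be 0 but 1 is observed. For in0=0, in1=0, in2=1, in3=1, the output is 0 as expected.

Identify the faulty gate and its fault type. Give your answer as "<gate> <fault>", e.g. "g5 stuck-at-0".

g5 stuck-at-1

Fault-free values for test 1 (in0=1, in1=0, in2=1, in3=0): g1=0, g2=1, g3=0, g4=0, g5=0, g6=0, g7=0, giving Y=0. Observed 1.
Test 1: faults giving observed 1 are {g2 stuck-at-0, g3 stuck-at-1, g4 stuck-at-1, g5 stuck-at-1, g6 stuck-at-1, g7 stuck-at-1}.
Test 2 (in0=0, in1=0, in2=1, in3=1): fault-free g1=0, g2=1, g3=0, g4=0, g5=0, g6=0, g7=0 → 0; observed 0. Eliminates g2 stuck-at-0, g3 stuck-at-1, g4 stuck-at-1, g6 stuck-at-1, g7 stuck-at-1.
Only g5 stuck-at-1 is consistent with every test.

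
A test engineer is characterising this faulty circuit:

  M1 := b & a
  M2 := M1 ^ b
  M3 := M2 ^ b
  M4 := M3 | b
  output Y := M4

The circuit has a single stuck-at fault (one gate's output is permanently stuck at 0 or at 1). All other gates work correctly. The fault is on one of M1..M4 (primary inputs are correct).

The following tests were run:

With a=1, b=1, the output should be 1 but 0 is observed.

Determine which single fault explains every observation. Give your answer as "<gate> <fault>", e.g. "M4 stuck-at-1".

Fault-free values for test 1 (a=1, b=1): M1=1, M2=0, M3=1, M4=1, giving Y=1. Observed 0.
Test 1: faults giving observed 0 are {M4 stuck-at-0}.
Only M4 stuck-at-0 is consistent with every test.

M4 stuck-at-0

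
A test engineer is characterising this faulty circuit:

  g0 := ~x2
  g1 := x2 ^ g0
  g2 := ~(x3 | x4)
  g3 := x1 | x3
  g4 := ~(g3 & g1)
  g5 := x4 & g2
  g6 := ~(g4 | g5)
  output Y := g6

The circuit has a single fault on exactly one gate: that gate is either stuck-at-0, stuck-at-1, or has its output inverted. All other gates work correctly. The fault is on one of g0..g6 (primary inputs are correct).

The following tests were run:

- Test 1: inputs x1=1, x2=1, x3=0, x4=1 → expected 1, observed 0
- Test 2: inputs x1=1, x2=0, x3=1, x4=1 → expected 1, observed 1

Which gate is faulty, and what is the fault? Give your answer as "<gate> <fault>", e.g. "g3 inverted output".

Fault-free values for test 1 (x1=1, x2=1, x3=0, x4=1): g0=0, g1=1, g2=0, g3=1, g4=0, g5=0, g6=1, giving Y=1. Observed 0.
Test 1: faults giving observed 0 are {g0 stuck-at-1, g0 inverted output, g1 stuck-at-0, g1 inverted output, g2 stuck-at-1, g2 inverted output, g3 stuck-at-0, g3 inverted output, g4 stuck-at-1, g4 inverted output, g5 stuck-at-1, g5 inverted output, g6 stuck-at-0, g6 inverted output}.
Test 2 (x1=1, x2=0, x3=1, x4=1): fault-free g0=1, g1=1, g2=0, g3=1, g4=0, g5=0, g6=1 → 1; observed 1. Eliminates g0 inverted output, g1 stuck-at-0, g1 inverted output, g2 stuck-at-1, g2 inverted output, g3 stuck-at-0, g3 inverted output, g4 stuck-at-1, g4 inverted output, g5 stuck-at-1, g5 inverted output, g6 stuck-at-0, g6 inverted output.
Only g0 stuck-at-1 is consistent with every test.

g0 stuck-at-1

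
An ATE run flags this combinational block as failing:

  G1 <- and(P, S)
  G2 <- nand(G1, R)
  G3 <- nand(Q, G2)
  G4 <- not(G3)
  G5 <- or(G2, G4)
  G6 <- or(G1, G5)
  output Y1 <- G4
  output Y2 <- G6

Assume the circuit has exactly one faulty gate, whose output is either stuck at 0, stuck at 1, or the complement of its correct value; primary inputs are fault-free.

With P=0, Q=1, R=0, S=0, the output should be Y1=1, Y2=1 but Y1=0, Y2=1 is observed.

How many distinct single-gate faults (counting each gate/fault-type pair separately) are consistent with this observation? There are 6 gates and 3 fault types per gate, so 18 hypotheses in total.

Fault-free: G1=0, G2=1, G3=0, G4=1, G5=1, G6=1 → Y1=1, Y2=1. Observed Y1=0, Y2=1.
  G1: none of the 3 fault types match ✗
  G2: none of the 3 fault types match ✗
  G3: stuck-at-1, inverted output ✓; others ✗
  G4: stuck-at-0, inverted output ✓; others ✗
  G5: none of the 3 fault types match ✗
  G6: none of the 3 fault types match ✗
Consistent faults: {G3 stuck-at-1, G3 inverted output, G4 stuck-at-0, G4 inverted output} — 4 in all.

4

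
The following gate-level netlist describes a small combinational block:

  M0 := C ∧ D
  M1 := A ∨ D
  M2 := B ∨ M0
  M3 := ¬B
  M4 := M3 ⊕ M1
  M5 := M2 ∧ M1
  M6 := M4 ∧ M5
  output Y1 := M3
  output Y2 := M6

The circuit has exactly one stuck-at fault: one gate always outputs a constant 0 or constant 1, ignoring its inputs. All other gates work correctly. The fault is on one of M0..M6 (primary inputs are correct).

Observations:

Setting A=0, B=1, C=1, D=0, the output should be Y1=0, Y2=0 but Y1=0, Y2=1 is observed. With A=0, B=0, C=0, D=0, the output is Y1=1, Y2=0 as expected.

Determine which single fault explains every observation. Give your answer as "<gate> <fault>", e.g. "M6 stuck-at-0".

M1 stuck-at-1

Fault-free values for test 1 (A=0, B=1, C=1, D=0): M0=0, M1=0, M2=1, M3=0, M4=0, M5=0, M6=0, giving Y1=0, Y2=0. Observed Y1=0, Y2=1.
Test 1: faults giving observed Y1=0, Y2=1 are {M1 stuck-at-1, M6 stuck-at-1}.
Test 2 (A=0, B=0, C=0, D=0): fault-free M0=0, M1=0, M2=0, M3=1, M4=1, M5=0, M6=0 → Y1=1, Y2=0; observed Y1=1, Y2=0. Eliminates M6 stuck-at-1.
Only M1 stuck-at-1 is consistent with every test.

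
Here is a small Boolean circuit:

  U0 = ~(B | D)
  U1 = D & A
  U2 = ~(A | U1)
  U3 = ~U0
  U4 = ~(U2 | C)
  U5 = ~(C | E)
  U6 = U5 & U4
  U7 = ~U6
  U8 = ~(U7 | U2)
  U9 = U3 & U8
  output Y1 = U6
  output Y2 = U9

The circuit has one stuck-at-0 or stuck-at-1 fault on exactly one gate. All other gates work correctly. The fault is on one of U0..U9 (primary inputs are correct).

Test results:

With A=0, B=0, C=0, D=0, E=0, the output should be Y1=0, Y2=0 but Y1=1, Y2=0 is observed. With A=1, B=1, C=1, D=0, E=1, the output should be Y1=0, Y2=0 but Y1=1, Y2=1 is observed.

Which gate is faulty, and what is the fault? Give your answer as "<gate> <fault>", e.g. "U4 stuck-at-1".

Fault-free values for test 1 (A=0, B=0, C=0, D=0, E=0): U0=1, U1=0, U2=1, U3=0, U4=0, U5=1, U6=0, U7=1, U8=0, U9=0, giving Y1=0, Y2=0. Observed Y1=1, Y2=0.
Test 1: faults giving observed Y1=1, Y2=0 are {U1 stuck-at-1, U2 stuck-at-0, U4 stuck-at-1, U6 stuck-at-1}.
Test 2 (A=1, B=1, C=1, D=0, E=1): fault-free U0=0, U1=0, U2=0, U3=1, U4=0, U5=0, U6=0, U7=1, U8=0, U9=0 → Y1=0, Y2=0; observed Y1=1, Y2=1. Eliminates U1 stuck-at-1, U2 stuck-at-0, U4 stuck-at-1.
Only U6 stuck-at-1 is consistent with every test.

U6 stuck-at-1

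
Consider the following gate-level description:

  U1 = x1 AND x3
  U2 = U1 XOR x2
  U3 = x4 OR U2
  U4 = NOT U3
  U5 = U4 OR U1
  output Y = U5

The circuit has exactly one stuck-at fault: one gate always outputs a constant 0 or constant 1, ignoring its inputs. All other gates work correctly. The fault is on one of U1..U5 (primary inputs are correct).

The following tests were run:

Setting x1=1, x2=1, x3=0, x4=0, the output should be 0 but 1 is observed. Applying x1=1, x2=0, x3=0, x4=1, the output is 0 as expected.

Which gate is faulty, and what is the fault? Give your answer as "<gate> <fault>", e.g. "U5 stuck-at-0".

U2 stuck-at-0

Fault-free values for test 1 (x1=1, x2=1, x3=0, x4=0): U1=0, U2=1, U3=1, U4=0, U5=0, giving Y=0. Observed 1.
Test 1: faults giving observed 1 are {U1 stuck-at-1, U2 stuck-at-0, U3 stuck-at-0, U4 stuck-at-1, U5 stuck-at-1}.
Test 2 (x1=1, x2=0, x3=0, x4=1): fault-free U1=0, U2=0, U3=1, U4=0, U5=0 → 0; observed 0. Eliminates U1 stuck-at-1, U3 stuck-at-0, U4 stuck-at-1, U5 stuck-at-1.
Only U2 stuck-at-0 is consistent with every test.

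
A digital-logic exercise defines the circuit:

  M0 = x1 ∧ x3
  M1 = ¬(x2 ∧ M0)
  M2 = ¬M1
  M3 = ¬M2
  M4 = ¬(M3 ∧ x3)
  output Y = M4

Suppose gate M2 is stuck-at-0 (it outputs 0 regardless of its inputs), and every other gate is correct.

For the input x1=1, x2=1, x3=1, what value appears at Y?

0

Propagate with M2 forced: M0=1, M1=0, M2=0 [stuck-at-0], M3=1, M4=0.
So Y = 0. (Without the fault it would be 1.)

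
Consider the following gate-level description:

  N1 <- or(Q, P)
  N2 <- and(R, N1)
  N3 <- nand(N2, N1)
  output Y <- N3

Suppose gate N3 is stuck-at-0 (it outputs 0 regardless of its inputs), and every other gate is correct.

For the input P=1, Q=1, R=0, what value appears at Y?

Propagate with N3 forced: N1=1, N2=0, N3=0 [stuck-at-0].
So Y = 0. (Without the fault it would be 1.)

0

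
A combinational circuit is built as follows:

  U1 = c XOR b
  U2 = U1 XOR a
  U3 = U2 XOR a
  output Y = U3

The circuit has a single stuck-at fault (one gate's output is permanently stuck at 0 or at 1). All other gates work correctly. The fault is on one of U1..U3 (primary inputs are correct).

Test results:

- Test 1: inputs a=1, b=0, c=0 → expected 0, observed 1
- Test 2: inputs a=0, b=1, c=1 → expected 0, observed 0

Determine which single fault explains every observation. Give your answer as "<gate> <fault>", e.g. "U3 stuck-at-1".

U2 stuck-at-0

Fault-free values for test 1 (a=1, b=0, c=0): U1=0, U2=1, U3=0, giving Y=0. Observed 1.
Test 1: faults giving observed 1 are {U1 stuck-at-1, U2 stuck-at-0, U3 stuck-at-1}.
Test 2 (a=0, b=1, c=1): fault-free U1=0, U2=0, U3=0 → 0; observed 0. Eliminates U1 stuck-at-1, U3 stuck-at-1.
Only U2 stuck-at-0 is consistent with every test.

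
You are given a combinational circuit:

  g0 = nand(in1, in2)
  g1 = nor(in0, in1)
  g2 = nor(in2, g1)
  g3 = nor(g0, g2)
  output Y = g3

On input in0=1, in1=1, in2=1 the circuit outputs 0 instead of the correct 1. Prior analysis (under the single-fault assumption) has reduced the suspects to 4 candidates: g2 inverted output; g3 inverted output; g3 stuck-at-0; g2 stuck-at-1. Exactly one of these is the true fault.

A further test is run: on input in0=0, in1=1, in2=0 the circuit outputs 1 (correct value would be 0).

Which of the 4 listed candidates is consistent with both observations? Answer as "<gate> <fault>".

g3 inverted output

Evaluate each candidate on input in0=0, in1=1, in2=0:
  g2 inverted output: g0=1, g1=0, g2=0 [inverted output], g3=0 → 0 — eliminated
  g3 inverted output: g0=1, g1=0, g2=1, g3=1 [inverted output] → 1 — matches
  g3 stuck-at-0: g0=1, g1=0, g2=1, g3=0 [stuck-at-0] → 0 — eliminated
  g2 stuck-at-1: g0=1, g1=0, g2=1 [stuck-at-1], g3=0 → 0 — eliminated
Only g3 inverted output reproduces the observed 1.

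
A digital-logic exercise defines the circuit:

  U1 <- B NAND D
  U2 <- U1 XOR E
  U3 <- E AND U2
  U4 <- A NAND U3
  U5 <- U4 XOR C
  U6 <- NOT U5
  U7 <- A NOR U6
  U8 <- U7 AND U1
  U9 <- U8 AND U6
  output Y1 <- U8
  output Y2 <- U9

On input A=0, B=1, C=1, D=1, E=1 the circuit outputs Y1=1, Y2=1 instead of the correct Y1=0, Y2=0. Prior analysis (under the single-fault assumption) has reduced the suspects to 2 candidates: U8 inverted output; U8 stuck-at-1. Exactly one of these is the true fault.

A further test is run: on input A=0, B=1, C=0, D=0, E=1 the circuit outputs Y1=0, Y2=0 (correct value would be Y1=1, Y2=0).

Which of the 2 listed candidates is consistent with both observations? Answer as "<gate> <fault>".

Evaluate each candidate on input A=0, B=1, C=0, D=0, E=1:
  U8 inverted output: U1=1, U2=0, U3=0, U4=1, U5=1, U6=0, U7=1, U8=0 [inverted output], U9=0 → Y1=0, Y2=0 — matches
  U8 stuck-at-1: U1=1, U2=0, U3=0, U4=1, U5=1, U6=0, U7=1, U8=1 [stuck-at-1], U9=0 → Y1=1, Y2=0 — eliminated
Only U8 inverted output reproduces the observed Y1=0, Y2=0.

U8 inverted output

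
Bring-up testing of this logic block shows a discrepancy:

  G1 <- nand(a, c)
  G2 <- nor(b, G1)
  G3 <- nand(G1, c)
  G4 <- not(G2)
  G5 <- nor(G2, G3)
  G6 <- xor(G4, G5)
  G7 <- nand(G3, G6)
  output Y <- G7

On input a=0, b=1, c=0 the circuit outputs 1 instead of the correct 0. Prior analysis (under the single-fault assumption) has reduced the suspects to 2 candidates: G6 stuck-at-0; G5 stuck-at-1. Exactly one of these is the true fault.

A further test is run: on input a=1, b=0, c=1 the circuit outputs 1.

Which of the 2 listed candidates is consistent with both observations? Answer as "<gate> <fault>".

G6 stuck-at-0

Evaluate each candidate on input a=1, b=0, c=1:
  G6 stuck-at-0: G1=0, G2=1, G3=1, G4=0, G5=0, G6=0 [stuck-at-0], G7=1 → 1 — matches
  G5 stuck-at-1: G1=0, G2=1, G3=1, G4=0, G5=1 [stuck-at-1], G6=1, G7=0 → 0 — eliminated
Only G6 stuck-at-0 reproduces the observed 1.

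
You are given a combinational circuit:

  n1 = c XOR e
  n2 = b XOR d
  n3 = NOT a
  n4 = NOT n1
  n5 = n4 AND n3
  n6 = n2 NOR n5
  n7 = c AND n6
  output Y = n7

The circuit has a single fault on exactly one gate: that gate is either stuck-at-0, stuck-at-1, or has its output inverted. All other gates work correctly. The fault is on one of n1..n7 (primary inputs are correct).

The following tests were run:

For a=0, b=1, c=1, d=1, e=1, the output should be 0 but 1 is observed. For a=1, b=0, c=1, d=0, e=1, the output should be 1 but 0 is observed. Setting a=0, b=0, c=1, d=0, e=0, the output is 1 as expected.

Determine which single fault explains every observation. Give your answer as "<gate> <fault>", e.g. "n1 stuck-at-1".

n3 inverted output

Fault-free values for test 1 (a=0, b=1, c=1, d=1, e=1): n1=0, n2=0, n3=1, n4=1, n5=1, n6=0, n7=0, giving Y=0. Observed 1.
Test 1: faults giving observed 1 are {n1 stuck-at-1, n1 inverted output, n3 stuck-at-0, n3 inverted output, n4 stuck-at-0, n4 inverted output, n5 stuck-at-0, n5 inverted output, n6 stuck-at-1, n6 inverted output, n7 stuck-at-1, n7 inverted output}.
Test 2 (a=1, b=0, c=1, d=0, e=1): fault-free n1=0, n2=0, n3=0, n4=1, n5=0, n6=1, n7=1 → 1; observed 0. Eliminates n1 stuck-at-1, n1 inverted output, n3 stuck-at-0, n4 stuck-at-0, n4 inverted output, n5 stuck-at-0, n6 stuck-at-1, n7 stuck-at-1.
Test 3 (a=0, b=0, c=1, d=0, e=0): fault-free n1=1, n2=0, n3=1, n4=0, n5=0, n6=1, n7=1 → 1; observed 1. Eliminates n5 inverted output, n6 inverted output, n7 inverted output.
Only n3 inverted output is consistent with every test.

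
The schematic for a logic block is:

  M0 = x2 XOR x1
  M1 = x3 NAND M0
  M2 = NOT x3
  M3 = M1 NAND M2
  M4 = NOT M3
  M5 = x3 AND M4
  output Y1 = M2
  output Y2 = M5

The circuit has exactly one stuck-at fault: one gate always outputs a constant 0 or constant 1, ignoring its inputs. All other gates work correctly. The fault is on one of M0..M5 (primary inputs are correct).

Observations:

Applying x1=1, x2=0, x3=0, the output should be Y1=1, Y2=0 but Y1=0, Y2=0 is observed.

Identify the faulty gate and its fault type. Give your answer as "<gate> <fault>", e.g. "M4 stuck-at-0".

Fault-free values for test 1 (x1=1, x2=0, x3=0): M0=1, M1=1, M2=1, M3=0, M4=1, M5=0, giving Y1=1, Y2=0. Observed Y1=0, Y2=0.
Test 1: faults giving observed Y1=0, Y2=0 are {M2 stuck-at-0}.
Only M2 stuck-at-0 is consistent with every test.

M2 stuck-at-0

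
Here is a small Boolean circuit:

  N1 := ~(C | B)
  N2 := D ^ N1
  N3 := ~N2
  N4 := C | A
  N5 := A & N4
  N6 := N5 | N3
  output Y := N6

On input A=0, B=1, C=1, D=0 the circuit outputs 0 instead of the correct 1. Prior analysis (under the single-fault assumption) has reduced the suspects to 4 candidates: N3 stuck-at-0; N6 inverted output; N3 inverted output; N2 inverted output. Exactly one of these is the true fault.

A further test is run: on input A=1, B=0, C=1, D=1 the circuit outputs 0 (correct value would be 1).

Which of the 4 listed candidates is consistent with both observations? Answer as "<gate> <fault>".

Evaluate each candidate on input A=1, B=0, C=1, D=1:
  N3 stuck-at-0: N1=0, N2=1, N3=0 [stuck-at-0], N4=1, N5=1, N6=1 → 1 — eliminated
  N6 inverted output: N1=0, N2=1, N3=0, N4=1, N5=1, N6=0 [inverted output] → 0 — matches
  N3 inverted output: N1=0, N2=1, N3=1 [inverted output], N4=1, N5=1, N6=1 → 1 — eliminated
  N2 inverted output: N1=0, N2=0 [inverted output], N3=1, N4=1, N5=1, N6=1 → 1 — eliminated
Only N6 inverted output reproduces the observed 0.

N6 inverted output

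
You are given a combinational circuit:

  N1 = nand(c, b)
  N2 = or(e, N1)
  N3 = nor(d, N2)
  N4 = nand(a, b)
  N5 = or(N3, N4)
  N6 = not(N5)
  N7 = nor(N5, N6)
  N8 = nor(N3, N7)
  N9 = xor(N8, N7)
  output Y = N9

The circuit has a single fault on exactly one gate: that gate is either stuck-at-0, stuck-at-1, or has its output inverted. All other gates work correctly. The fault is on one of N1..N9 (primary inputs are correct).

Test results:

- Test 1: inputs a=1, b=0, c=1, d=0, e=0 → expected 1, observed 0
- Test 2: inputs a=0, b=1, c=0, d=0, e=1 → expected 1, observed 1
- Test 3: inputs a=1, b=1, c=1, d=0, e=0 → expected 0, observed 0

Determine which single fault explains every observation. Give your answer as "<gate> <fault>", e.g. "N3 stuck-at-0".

N1 stuck-at-0

Fault-free values for test 1 (a=1, b=0, c=1, d=0, e=0): N1=1, N2=1, N3=0, N4=1, N5=1, N6=0, N7=0, N8=1, N9=1, giving Y=1. Observed 0.
Test 1: faults giving observed 0 are {N1 stuck-at-0, N1 inverted output, N2 stuck-at-0, N2 inverted output, N3 stuck-at-1, N3 inverted output, N8 stuck-at-0, N8 inverted output, N9 stuck-at-0, N9 inverted output}.
Test 2 (a=0, b=1, c=0, d=0, e=1): fault-free N1=1, N2=1, N3=0, N4=1, N5=1, N6=0, N7=0, N8=1, N9=1 → 1; observed 1. Eliminates N2 stuck-at-0, N2 inverted output, N3 stuck-at-1, N3 inverted output, N8 stuck-at-0, N8 inverted output, N9 stuck-at-0, N9 inverted output.
Test 3 (a=1, b=1, c=1, d=0, e=0): fault-free N1=0, N2=0, N3=1, N4=0, N5=1, N6=0, N7=0, N8=0, N9=0 → 0; observed 0. Eliminates N1 inverted output.
Only N1 stuck-at-0 is consistent with every test.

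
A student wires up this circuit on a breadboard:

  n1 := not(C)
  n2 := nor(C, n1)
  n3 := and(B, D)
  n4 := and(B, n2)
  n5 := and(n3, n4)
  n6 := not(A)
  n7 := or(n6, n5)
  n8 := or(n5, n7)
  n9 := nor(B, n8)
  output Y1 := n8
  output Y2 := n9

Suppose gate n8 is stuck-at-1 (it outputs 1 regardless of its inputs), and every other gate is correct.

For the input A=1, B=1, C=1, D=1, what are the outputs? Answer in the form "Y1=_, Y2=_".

Y1=1, Y2=0

Propagate with n8 forced: n1=0, n2=0, n3=1, n4=0, n5=0, n6=0, n7=0, n8=1 [stuck-at-1], n9=0.
So the outputs are Y1=1, Y2=0. (Without the fault they would be Y1=0, Y2=0.)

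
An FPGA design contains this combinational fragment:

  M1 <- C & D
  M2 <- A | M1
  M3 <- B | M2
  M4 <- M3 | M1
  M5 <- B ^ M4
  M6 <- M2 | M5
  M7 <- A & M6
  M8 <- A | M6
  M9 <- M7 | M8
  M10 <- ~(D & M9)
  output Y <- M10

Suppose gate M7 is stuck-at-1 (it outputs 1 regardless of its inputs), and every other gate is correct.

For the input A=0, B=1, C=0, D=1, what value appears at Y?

0

Propagate with M7 forced: M1=0, M2=0, M3=1, M4=1, M5=0, M6=0, M7=1 [stuck-at-1], M8=0, M9=1, M10=0.
So Y = 0. (Without the fault it would be 1.)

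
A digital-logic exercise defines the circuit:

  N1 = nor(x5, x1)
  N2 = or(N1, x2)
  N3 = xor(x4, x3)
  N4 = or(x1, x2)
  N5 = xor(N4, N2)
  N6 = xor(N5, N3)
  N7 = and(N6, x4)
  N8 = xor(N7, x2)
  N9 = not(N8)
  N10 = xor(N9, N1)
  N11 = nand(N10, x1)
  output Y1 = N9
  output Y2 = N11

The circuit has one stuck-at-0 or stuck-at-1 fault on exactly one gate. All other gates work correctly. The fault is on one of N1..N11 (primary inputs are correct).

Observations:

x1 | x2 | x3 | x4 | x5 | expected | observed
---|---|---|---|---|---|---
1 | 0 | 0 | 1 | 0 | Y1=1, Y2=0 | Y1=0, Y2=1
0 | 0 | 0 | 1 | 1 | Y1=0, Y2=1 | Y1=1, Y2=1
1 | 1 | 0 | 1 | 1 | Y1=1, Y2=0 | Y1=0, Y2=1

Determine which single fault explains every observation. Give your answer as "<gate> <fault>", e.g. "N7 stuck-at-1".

N3 stuck-at-0

Fault-free values for test 1 (x1=1, x2=0, x3=0, x4=1, x5=0): N1=0, N2=0, N3=1, N4=1, N5=1, N6=0, N7=0, N8=0, N9=1, N10=1, N11=0, giving Y1=1, Y2=0. Observed Y1=0, Y2=1.
Test 1: faults giving observed Y1=0, Y2=1 are {N2 stuck-at-1, N3 stuck-at-0, N4 stuck-at-0, N5 stuck-at-0, N6 stuck-at-1, N7 stuck-at-1, N8 stuck-at-1, N9 stuck-at-0}.
Test 2 (x1=0, x2=0, x3=0, x4=1, x5=1): fault-free N1=0, N2=0, N3=1, N4=0, N5=0, N6=1, N7=1, N8=1, N9=0, N10=0, N11=1 → Y1=0, Y2=1; observed Y1=1, Y2=1. Eliminates N4 stuck-at-0, N5 stuck-at-0, N6 stuck-at-1, N7 stuck-at-1, N8 stuck-at-1, N9 stuck-at-0.
Test 3 (x1=1, x2=1, x3=0, x4=1, x5=1): fault-free N1=0, N2=1, N3=1, N4=1, N5=0, N6=1, N7=1, N8=0, N9=1, N10=1, N11=0 → Y1=1, Y2=0; observed Y1=0, Y2=1. Eliminates N2 stuck-at-1.
Only N3 stuck-at-0 is consistent with every test.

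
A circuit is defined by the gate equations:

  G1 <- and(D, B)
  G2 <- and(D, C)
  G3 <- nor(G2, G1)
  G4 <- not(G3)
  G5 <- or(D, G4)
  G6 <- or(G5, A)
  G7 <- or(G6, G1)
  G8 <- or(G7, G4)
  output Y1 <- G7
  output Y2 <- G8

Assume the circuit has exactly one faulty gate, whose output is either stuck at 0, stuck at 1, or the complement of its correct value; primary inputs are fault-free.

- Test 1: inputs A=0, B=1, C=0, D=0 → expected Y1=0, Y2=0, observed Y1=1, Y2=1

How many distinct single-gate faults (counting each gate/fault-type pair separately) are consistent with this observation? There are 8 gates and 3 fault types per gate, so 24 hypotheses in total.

14

Fault-free: G1=0, G2=0, G3=1, G4=0, G5=0, G6=0, G7=0, G8=0 → Y1=0, Y2=0. Observed Y1=1, Y2=1.
  G1: stuck-at-1, inverted output ✓; others ✗
  G2: stuck-at-1, inverted output ✓; others ✗
  G3: stuck-at-0, inverted output ✓; others ✗
  G4: stuck-at-1, inverted output ✓; others ✗
  G5: stuck-at-1, inverted output ✓; others ✗
  G6: stuck-at-1, inverted output ✓; others ✗
  G7: stuck-at-1, inverted output ✓; others ✗
  G8: none of the 3 fault types match ✗
Consistent faults: {G1 stuck-at-1, G1 inverted output, G2 stuck-at-1, G2 inverted output, G3 stuck-at-0, G3 inverted output, G4 stuck-at-1, G4 inverted output, G5 stuck-at-1, G5 inverted output, G6 stuck-at-1, G6 inverted output, G7 stuck-at-1, G7 inverted output} — 14 in all.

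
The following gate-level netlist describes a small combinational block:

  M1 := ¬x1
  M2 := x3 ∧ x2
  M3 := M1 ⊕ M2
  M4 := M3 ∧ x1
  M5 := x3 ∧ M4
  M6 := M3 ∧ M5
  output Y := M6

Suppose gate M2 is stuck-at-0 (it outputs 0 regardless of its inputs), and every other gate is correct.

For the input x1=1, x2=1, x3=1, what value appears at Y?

0

Propagate with M2 forced: M1=0, M2=0 [stuck-at-0], M3=0, M4=0, M5=0, M6=0.
So Y = 0. (Without the fault it would be 1.)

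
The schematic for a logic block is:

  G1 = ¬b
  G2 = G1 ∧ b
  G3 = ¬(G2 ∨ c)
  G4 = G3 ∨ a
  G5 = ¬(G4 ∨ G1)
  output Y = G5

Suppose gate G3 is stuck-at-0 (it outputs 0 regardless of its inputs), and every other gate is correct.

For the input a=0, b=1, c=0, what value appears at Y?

Propagate with G3 forced: G1=0, G2=0, G3=0 [stuck-at-0], G4=0, G5=1.
So Y = 1. (Without the fault it would be 0.)

1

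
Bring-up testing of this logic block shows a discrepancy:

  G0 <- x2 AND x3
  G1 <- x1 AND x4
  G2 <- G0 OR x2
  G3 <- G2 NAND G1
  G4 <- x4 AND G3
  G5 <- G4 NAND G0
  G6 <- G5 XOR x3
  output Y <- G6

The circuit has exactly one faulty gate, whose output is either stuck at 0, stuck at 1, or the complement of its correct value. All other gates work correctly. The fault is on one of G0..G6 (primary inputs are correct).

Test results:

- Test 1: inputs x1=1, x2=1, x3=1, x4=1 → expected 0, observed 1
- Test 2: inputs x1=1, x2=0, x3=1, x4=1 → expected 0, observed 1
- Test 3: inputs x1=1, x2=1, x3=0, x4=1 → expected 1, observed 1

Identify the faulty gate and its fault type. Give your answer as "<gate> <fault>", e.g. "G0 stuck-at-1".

Fault-free values for test 1 (x1=1, x2=1, x3=1, x4=1): G0=1, G1=1, G2=1, G3=0, G4=0, G5=1, G6=0, giving Y=0. Observed 1.
Test 1: faults giving observed 1 are {G1 stuck-at-0, G1 inverted output, G2 stuck-at-0, G2 inverted output, G3 stuck-at-1, G3 inverted output, G4 stuck-at-1, G4 inverted output, G5 stuck-at-0, G5 inverted output, G6 stuck-at-1, G6 inverted output}.
Test 2 (x1=1, x2=0, x3=1, x4=1): fault-free G0=0, G1=1, G2=0, G3=1, G4=1, G5=1, G6=0 → 0; observed 1. Eliminates G1 stuck-at-0, G1 inverted output, G2 stuck-at-0, G2 inverted output, G3 stuck-at-1, G3 inverted output, G4 stuck-at-1, G4 inverted output.
Test 3 (x1=1, x2=1, x3=0, x4=1): fault-free G0=0, G1=1, G2=1, G3=0, G4=0, G5=1, G6=1 → 1; observed 1. Eliminates G5 stuck-at-0, G5 inverted output, G6 inverted output.
Only G6 stuck-at-1 is consistent with every test.

G6 stuck-at-1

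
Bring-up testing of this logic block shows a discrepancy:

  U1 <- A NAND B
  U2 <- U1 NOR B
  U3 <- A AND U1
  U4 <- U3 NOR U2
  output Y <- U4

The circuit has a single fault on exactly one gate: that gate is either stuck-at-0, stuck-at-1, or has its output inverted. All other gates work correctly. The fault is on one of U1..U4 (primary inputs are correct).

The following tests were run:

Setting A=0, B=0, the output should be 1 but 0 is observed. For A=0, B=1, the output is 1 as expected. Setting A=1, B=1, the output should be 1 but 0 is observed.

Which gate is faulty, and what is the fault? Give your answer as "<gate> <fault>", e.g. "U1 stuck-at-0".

Fault-free values for test 1 (A=0, B=0): U1=1, U2=0, U3=0, U4=1, giving Y=1. Observed 0.
Test 1: faults giving observed 0 are {U1 stuck-at-0, U1 inverted output, U2 stuck-at-1, U2 inverted output, U3 stuck-at-1, U3 inverted output, U4 stuck-at-0, U4 inverted output}.
Test 2 (A=0, B=1): fault-free U1=1, U2=0, U3=0, U4=1 → 1; observed 1. Eliminates U2 stuck-at-1, U2 inverted output, U3 stuck-at-1, U3 inverted output, U4 stuck-at-0, U4 inverted output.
Test 3 (A=1, B=1): fault-free U1=0, U2=0, U3=0, U4=1 → 1; observed 0. Eliminates U1 stuck-at-0.
Only U1 inverted output is consistent with every test.

U1 inverted output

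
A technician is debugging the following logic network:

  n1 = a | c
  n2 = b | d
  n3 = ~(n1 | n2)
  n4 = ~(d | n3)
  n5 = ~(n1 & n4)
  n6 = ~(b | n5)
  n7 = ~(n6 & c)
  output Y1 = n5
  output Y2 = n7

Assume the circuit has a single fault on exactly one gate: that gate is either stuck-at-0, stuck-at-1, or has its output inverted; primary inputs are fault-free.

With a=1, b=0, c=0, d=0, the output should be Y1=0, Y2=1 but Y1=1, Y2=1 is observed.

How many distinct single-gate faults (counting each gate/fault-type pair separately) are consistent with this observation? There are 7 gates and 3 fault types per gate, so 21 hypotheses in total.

8

Fault-free: n1=1, n2=0, n3=0, n4=1, n5=0, n6=1, n7=1 → Y1=0, Y2=1. Observed Y1=1, Y2=1.
  n1: stuck-at-0, inverted output ✓; others ✗
  n2: none of the 3 fault types match ✗
  n3: stuck-at-1, inverted output ✓; others ✗
  n4: stuck-at-0, inverted output ✓; others ✗
  n5: stuck-at-1, inverted output ✓; others ✗
  n6: none of the 3 fault types match ✗
  n7: none of the 3 fault types match ✗
Consistent faults: {n1 stuck-at-0, n1 inverted output, n3 stuck-at-1, n3 inverted output, n4 stuck-at-0, n4 inverted output, n5 stuck-at-1, n5 inverted output} — 8 in all.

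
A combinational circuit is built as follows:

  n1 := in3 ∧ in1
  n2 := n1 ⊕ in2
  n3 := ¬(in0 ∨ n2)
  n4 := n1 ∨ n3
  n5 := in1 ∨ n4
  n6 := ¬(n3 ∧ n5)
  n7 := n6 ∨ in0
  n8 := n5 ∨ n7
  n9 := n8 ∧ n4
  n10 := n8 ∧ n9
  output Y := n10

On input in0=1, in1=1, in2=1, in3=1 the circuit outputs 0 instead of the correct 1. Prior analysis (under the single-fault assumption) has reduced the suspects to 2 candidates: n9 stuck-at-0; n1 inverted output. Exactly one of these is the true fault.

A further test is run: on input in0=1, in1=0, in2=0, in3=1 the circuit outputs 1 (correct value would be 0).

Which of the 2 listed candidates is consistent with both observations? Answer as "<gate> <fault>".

n1 inverted output

Evaluate each candidate on input in0=1, in1=0, in2=0, in3=1:
  n9 stuck-at-0: n1=0, n2=0, n3=0, n4=0, n5=0, n6=1, n7=1, n8=1, n9=0 [stuck-at-0], n10=0 → 0 — eliminated
  n1 inverted output: n1=1 [inverted output], n2=1, n3=0, n4=1, n5=1, n6=1, n7=1, n8=1, n9=1, n10=1 → 1 — matches
Only n1 inverted output reproduces the observed 1.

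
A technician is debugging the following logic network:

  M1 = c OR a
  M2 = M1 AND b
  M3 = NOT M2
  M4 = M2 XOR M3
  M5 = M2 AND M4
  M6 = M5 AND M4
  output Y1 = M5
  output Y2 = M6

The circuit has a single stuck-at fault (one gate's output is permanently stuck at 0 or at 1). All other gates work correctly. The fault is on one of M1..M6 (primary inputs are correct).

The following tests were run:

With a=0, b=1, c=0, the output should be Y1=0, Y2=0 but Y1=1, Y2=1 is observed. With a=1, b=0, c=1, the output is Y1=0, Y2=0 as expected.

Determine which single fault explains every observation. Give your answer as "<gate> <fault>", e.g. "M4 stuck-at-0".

Fault-free values for test 1 (a=0, b=1, c=0): M1=0, M2=0, M3=1, M4=1, M5=0, M6=0, giving Y1=0, Y2=0. Observed Y1=1, Y2=1.
Test 1: faults giving observed Y1=1, Y2=1 are {M1 stuck-at-1, M2 stuck-at-1, M5 stuck-at-1}.
Test 2 (a=1, b=0, c=1): fault-free M1=1, M2=0, M3=1, M4=1, M5=0, M6=0 → Y1=0, Y2=0; observed Y1=0, Y2=0. Eliminates M2 stuck-at-1, M5 stuck-at-1.
Only M1 stuck-at-1 is consistent with every test.

M1 stuck-at-1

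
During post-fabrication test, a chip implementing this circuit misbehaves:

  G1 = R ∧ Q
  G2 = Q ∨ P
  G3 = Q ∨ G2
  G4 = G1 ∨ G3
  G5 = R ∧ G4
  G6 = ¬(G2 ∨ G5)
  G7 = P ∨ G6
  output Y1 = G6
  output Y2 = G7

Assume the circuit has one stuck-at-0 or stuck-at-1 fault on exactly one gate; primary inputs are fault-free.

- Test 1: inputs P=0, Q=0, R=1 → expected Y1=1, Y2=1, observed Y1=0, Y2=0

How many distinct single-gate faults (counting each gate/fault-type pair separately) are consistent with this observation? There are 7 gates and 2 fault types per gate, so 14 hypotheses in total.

Fault-free: G1=0, G2=0, G3=0, G4=0, G5=0, G6=1, G7=1 → Y1=1, Y2=1. Observed Y1=0, Y2=0.
  G1 stuck-at-0: output Y1=1, Y2=1 ✗
  G1 stuck-at-1: output Y1=0, Y2=0 ✓
  G2 stuck-at-0: output Y1=1, Y2=1 ✗
  G2 stuck-at-1: output Y1=0, Y2=0 ✓
  G3 stuck-at-0: output Y1=1, Y2=1 ✗
  G3 stuck-at-1: output Y1=0, Y2=0 ✓
  G4 stuck-at-0: output Y1=1, Y2=1 ✗
  G4 stuck-at-1: output Y1=0, Y2=0 ✓
  G5 stuck-at-0: output Y1=1, Y2=1 ✗
  G5 stuck-at-1: output Y1=0, Y2=0 ✓
  G6 stuck-at-0: output Y1=0, Y2=0 ✓
  G6 stuck-at-1: output Y1=1, Y2=1 ✗
  G7 stuck-at-0: output Y1=1, Y2=0 ✗
  G7 stuck-at-1: output Y1=1, Y2=1 ✗
Consistent faults: {G1 stuck-at-1, G2 stuck-at-1, G3 stuck-at-1, G4 stuck-at-1, G5 stuck-at-1, G6 stuck-at-0} — 6 in all.

6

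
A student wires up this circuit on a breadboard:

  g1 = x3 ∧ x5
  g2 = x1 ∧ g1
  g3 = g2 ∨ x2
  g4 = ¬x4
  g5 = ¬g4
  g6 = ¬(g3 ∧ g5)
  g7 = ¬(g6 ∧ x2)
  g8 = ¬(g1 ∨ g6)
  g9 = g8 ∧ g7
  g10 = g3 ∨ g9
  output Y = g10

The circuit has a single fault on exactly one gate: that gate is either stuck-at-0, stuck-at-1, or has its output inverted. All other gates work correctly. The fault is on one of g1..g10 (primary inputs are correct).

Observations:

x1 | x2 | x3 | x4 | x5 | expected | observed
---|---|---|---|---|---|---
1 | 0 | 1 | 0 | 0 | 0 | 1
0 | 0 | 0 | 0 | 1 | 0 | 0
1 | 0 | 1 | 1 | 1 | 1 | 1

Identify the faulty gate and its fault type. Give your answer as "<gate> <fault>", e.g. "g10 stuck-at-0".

Fault-free values for test 1 (x1=1, x2=0, x3=1, x4=0, x5=0): g1=0, g2=0, g3=0, g4=1, g5=0, g6=1, g7=1, g8=0, g9=0, g10=0, giving Y=0. Observed 1.
Test 1: faults giving observed 1 are {g1 stuck-at-1, g1 inverted output, g2 stuck-at-1, g2 inverted output, g3 stuck-at-1, g3 inverted output, g6 stuck-at-0, g6 inverted output, g8 stuck-at-1, g8 inverted output, g9 stuck-at-1, g9 inverted output, g10 stuck-at-1, g10 inverted output}.
Test 2 (x1=0, x2=0, x3=0, x4=0, x5=1): fault-free g1=0, g2=0, g3=0, g4=1, g5=0, g6=1, g7=1, g8=0, g9=0, g10=0 → 0; observed 0. Eliminates g2 stuck-at-1, g2 inverted output, g3 stuck-at-1, g3 inverted output, g6 stuck-at-0, g6 inverted output, g8 stuck-at-1, g8 inverted output, g9 stuck-at-1, g9 inverted output, g10 stuck-at-1, g10 inverted output.
Test 3 (x1=1, x2=0, x3=1, x4=1, x5=1): fault-free g1=1, g2=1, g3=1, g4=0, g5=1, g6=0, g7=1, g8=0, g9=0, g10=1 → 1; observed 1. Eliminates g1 inverted output.
Only g1 stuck-at-1 is consistent with every test.

g1 stuck-at-1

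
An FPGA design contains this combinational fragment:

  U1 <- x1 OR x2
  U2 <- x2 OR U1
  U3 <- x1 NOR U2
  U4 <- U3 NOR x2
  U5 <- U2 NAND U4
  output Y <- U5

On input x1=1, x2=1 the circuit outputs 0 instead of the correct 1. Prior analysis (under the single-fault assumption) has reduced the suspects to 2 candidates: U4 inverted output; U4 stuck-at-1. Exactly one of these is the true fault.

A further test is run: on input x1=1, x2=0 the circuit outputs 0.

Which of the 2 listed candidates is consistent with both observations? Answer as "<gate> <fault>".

Evaluate each candidate on input x1=1, x2=0:
  U4 inverted output: U1=1, U2=1, U3=0, U4=0 [inverted output], U5=1 → 1 — eliminated
  U4 stuck-at-1: U1=1, U2=1, U3=0, U4=1 [stuck-at-1], U5=0 → 0 — matches
Only U4 stuck-at-1 reproduces the observed 0.

U4 stuck-at-1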